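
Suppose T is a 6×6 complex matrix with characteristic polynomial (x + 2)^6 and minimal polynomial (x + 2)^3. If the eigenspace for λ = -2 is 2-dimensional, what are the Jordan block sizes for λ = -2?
Block sizes for λ = -2: [3, 3]

Step 1 — from the characteristic polynomial, algebraic multiplicity of λ = -2 is 6. From dim ker(T − (-2)·I) = 2, there are exactly 2 Jordan blocks for λ = -2.
Step 2 — from the minimal polynomial, the factor (x + 2)^3 tells us the largest block for λ = -2 has size 3.
Step 3 — with total size 6, 2 blocks, and largest block 3, the block sizes (in nonincreasing order) are [3, 3].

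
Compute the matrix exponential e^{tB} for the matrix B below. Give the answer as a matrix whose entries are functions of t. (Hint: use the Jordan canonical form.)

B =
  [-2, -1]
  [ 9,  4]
e^{tB} =
  [-3*t*exp(t) + exp(t), -t*exp(t)]
  [9*t*exp(t), 3*t*exp(t) + exp(t)]

Strategy: write B = P · J · P⁻¹ where J is a Jordan canonical form, so e^{tB} = P · e^{tJ} · P⁻¹, and e^{tJ} can be computed block-by-block.

B has Jordan form
J =
  [1, 1]
  [0, 1]
(up to reordering of blocks).

Per-block formulas:
  For a 2×2 Jordan block J_2(1): exp(t · J_2(1)) = e^(1t)·(I + t·N), where N is the 2×2 nilpotent shift.

After assembling e^{tJ} and conjugating by P, we get:

e^{tB} =
  [-3*t*exp(t) + exp(t), -t*exp(t)]
  [9*t*exp(t), 3*t*exp(t) + exp(t)]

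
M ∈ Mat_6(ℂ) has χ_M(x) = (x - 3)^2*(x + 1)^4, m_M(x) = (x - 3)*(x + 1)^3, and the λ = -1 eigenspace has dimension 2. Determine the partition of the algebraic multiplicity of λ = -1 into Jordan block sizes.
Block sizes for λ = -1: [3, 1]

Step 1 — from the characteristic polynomial, algebraic multiplicity of λ = -1 is 4. From dim ker(M − (-1)·I) = 2, there are exactly 2 Jordan blocks for λ = -1.
Step 2 — from the minimal polynomial, the factor (x + 1)^3 tells us the largest block for λ = -1 has size 3.
Step 3 — with total size 4, 2 blocks, and largest block 3, the block sizes (in nonincreasing order) are [3, 1].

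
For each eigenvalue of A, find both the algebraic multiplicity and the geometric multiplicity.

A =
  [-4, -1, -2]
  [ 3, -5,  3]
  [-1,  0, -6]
λ = -5: alg = 3, geom = 1

Step 1 — factor the characteristic polynomial to read off the algebraic multiplicities:
  χ_A(x) = (x + 5)^3

Step 2 — compute geometric multiplicities via the rank-nullity identity g(λ) = n − rank(A − λI):
  rank(A − (-5)·I) = 2, so dim ker(A − (-5)·I) = n − 2 = 1

Summary:
  λ = -5: algebraic multiplicity = 3, geometric multiplicity = 1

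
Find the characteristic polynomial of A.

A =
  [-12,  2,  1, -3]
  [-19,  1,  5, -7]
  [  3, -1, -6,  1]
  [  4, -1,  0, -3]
x^4 + 20*x^3 + 150*x^2 + 500*x + 625

Expanding det(x·I − A) (e.g. by cofactor expansion or by noting that A is similar to its Jordan form J, which has the same characteristic polynomial as A) gives
  χ_A(x) = x^4 + 20*x^3 + 150*x^2 + 500*x + 625
which factors as (x + 5)^4. The eigenvalues (with algebraic multiplicities) are λ = -5 with multiplicity 4.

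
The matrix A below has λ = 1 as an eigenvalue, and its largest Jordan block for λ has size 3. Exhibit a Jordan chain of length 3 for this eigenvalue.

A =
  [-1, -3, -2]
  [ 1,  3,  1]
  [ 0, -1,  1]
A Jordan chain for λ = 1 of length 3:
v_1 = (1, 0, -1)ᵀ
v_2 = (-2, 1, 0)ᵀ
v_3 = (1, 0, 0)ᵀ

Let N = A − (1)·I. We want v_3 with N^3 v_3 = 0 but N^2 v_3 ≠ 0; then v_{j-1} := N · v_j for j = 3, …, 2.

Pick v_3 = (1, 0, 0)ᵀ.
Then v_2 = N · v_3 = (-2, 1, 0)ᵀ.
Then v_1 = N · v_2 = (1, 0, -1)ᵀ.

Sanity check: (A − (1)·I) v_1 = (0, 0, 0)ᵀ = 0. ✓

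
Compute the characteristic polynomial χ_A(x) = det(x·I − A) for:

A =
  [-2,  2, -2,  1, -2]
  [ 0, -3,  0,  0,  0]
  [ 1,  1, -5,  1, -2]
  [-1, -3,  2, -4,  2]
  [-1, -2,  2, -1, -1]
x^5 + 15*x^4 + 90*x^3 + 270*x^2 + 405*x + 243

Expanding det(x·I − A) (e.g. by cofactor expansion or by noting that A is similar to its Jordan form J, which has the same characteristic polynomial as A) gives
  χ_A(x) = x^5 + 15*x^4 + 90*x^3 + 270*x^2 + 405*x + 243
which factors as (x + 3)^5. The eigenvalues (with algebraic multiplicities) are λ = -3 with multiplicity 5.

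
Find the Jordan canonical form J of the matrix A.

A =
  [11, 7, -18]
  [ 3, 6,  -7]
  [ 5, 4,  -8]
J_3(3)

The characteristic polynomial is
  det(x·I − A) = x^3 - 9*x^2 + 27*x - 27 = (x - 3)^3

Eigenvalues and multiplicities (the geometric multiplicity of λ is n − rank(A − λI), which equals the number of Jordan blocks for λ):
  λ = 3: algebraic multiplicity = 3, geometric multiplicity = 1

Determining the block sizes for each eigenvalue:
  λ = 3: one block (gm = 1), so the single block has size am = 3 → block sizes [3]

Assembling the blocks gives a Jordan form
J =
  [3, 1, 0]
  [0, 3, 1]
  [0, 0, 3]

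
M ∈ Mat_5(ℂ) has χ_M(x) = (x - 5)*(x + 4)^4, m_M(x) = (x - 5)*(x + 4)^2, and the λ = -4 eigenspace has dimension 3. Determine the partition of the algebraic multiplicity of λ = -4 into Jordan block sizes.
Block sizes for λ = -4: [2, 1, 1]

Step 1 — from the characteristic polynomial, algebraic multiplicity of λ = -4 is 4. From dim ker(M − (-4)·I) = 3, there are exactly 3 Jordan blocks for λ = -4.
Step 2 — from the minimal polynomial, the factor (x + 4)^2 tells us the largest block for λ = -4 has size 2.
Step 3 — with total size 4, 3 blocks, and largest block 2, the block sizes (in nonincreasing order) are [2, 1, 1].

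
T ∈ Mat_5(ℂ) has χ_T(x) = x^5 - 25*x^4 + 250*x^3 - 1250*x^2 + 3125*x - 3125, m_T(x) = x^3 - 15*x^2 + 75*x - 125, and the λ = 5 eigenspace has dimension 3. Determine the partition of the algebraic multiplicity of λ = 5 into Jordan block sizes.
Block sizes for λ = 5: [3, 1, 1]

Step 1 — from the characteristic polynomial, algebraic multiplicity of λ = 5 is 5. From dim ker(T − (5)·I) = 3, there are exactly 3 Jordan blocks for λ = 5.
Step 2 — from the minimal polynomial, the factor (x − 5)^3 tells us the largest block for λ = 5 has size 3.
Step 3 — with total size 5, 3 blocks, and largest block 3, the block sizes (in nonincreasing order) are [3, 1, 1].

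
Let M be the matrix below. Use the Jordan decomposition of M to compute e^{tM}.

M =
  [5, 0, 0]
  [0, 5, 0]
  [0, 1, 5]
e^{tM} =
  [exp(5*t), 0, 0]
  [0, exp(5*t), 0]
  [0, t*exp(5*t), exp(5*t)]

Strategy: write M = P · J · P⁻¹ where J is a Jordan canonical form, so e^{tM} = P · e^{tJ} · P⁻¹, and e^{tJ} can be computed block-by-block.

M has Jordan form
J =
  [5, 1, 0]
  [0, 5, 0]
  [0, 0, 5]
(up to reordering of blocks).

Per-block formulas:
  For a 1×1 block at λ = 5: exp(t · [5]) = [e^(5t)].
  For a 2×2 Jordan block J_2(5): exp(t · J_2(5)) = e^(5t)·(I + t·N), where N is the 2×2 nilpotent shift.

After assembling e^{tJ} and conjugating by P, we get:

e^{tM} =
  [exp(5*t), 0, 0]
  [0, exp(5*t), 0]
  [0, t*exp(5*t), exp(5*t)]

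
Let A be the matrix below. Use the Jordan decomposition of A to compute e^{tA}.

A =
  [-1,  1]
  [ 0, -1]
e^{tA} =
  [exp(-t), t*exp(-t)]
  [0, exp(-t)]

Strategy: write A = P · J · P⁻¹ where J is a Jordan canonical form, so e^{tA} = P · e^{tJ} · P⁻¹, and e^{tJ} can be computed block-by-block.

A has Jordan form
J =
  [-1,  1]
  [ 0, -1]
(up to reordering of blocks).

Per-block formulas:
  For a 2×2 Jordan block J_2(-1): exp(t · J_2(-1)) = e^(-1t)·(I + t·N), where N is the 2×2 nilpotent shift.

After assembling e^{tJ} and conjugating by P, we get:

e^{tA} =
  [exp(-t), t*exp(-t)]
  [0, exp(-t)]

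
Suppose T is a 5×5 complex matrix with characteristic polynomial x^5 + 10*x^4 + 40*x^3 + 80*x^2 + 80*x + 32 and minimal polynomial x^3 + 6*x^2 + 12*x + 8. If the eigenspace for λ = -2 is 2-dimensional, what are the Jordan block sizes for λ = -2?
Block sizes for λ = -2: [3, 2]

Step 1 — from the characteristic polynomial, algebraic multiplicity of λ = -2 is 5. From dim ker(T − (-2)·I) = 2, there are exactly 2 Jordan blocks for λ = -2.
Step 2 — from the minimal polynomial, the factor (x + 2)^3 tells us the largest block for λ = -2 has size 3.
Step 3 — with total size 5, 2 blocks, and largest block 3, the block sizes (in nonincreasing order) are [3, 2].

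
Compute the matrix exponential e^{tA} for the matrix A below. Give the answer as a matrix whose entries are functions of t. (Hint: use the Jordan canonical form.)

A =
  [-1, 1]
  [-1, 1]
e^{tA} =
  [1 - t, t]
  [-t, t + 1]

Strategy: write A = P · J · P⁻¹ where J is a Jordan canonical form, so e^{tA} = P · e^{tJ} · P⁻¹, and e^{tJ} can be computed block-by-block.

A has Jordan form
J =
  [0, 1]
  [0, 0]
(up to reordering of blocks).

Per-block formulas:
  For a 2×2 Jordan block J_2(0): exp(t · J_2(0)) = e^(0t)·(I + t·N), where N is the 2×2 nilpotent shift.

After assembling e^{tJ} and conjugating by P, we get:

e^{tA} =
  [1 - t, t]
  [-t, t + 1]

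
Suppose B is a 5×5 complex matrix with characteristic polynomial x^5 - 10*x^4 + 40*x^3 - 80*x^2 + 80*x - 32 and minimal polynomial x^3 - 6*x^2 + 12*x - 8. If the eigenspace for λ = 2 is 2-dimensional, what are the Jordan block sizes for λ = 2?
Block sizes for λ = 2: [3, 2]

Step 1 — from the characteristic polynomial, algebraic multiplicity of λ = 2 is 5. From dim ker(B − (2)·I) = 2, there are exactly 2 Jordan blocks for λ = 2.
Step 2 — from the minimal polynomial, the factor (x − 2)^3 tells us the largest block for λ = 2 has size 3.
Step 3 — with total size 5, 2 blocks, and largest block 3, the block sizes (in nonincreasing order) are [3, 2].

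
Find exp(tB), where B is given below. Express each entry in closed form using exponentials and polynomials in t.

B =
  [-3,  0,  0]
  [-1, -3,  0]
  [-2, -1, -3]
e^{tB} =
  [exp(-3*t), 0, 0]
  [-t*exp(-3*t), exp(-3*t), 0]
  [t^2*exp(-3*t)/2 - 2*t*exp(-3*t), -t*exp(-3*t), exp(-3*t)]

Strategy: write B = P · J · P⁻¹ where J is a Jordan canonical form, so e^{tB} = P · e^{tJ} · P⁻¹, and e^{tJ} can be computed block-by-block.

B has Jordan form
J =
  [-3,  1,  0]
  [ 0, -3,  1]
  [ 0,  0, -3]
(up to reordering of blocks).

Per-block formulas:
  For a 3×3 Jordan block J_3(-3): exp(t · J_3(-3)) = e^(-3t)·(I + t·N + (t^2/2)·N^2), where N is the 3×3 nilpotent shift.

After assembling e^{tJ} and conjugating by P, we get:

e^{tB} =
  [exp(-3*t), 0, 0]
  [-t*exp(-3*t), exp(-3*t), 0]
  [t^2*exp(-3*t)/2 - 2*t*exp(-3*t), -t*exp(-3*t), exp(-3*t)]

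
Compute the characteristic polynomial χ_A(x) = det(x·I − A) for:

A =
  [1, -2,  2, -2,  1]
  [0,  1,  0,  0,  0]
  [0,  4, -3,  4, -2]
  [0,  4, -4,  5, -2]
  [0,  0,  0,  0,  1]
x^5 - 5*x^4 + 10*x^3 - 10*x^2 + 5*x - 1

Expanding det(x·I − A) (e.g. by cofactor expansion or by noting that A is similar to its Jordan form J, which has the same characteristic polynomial as A) gives
  χ_A(x) = x^5 - 5*x^4 + 10*x^3 - 10*x^2 + 5*x - 1
which factors as (x - 1)^5. The eigenvalues (with algebraic multiplicities) are λ = 1 with multiplicity 5.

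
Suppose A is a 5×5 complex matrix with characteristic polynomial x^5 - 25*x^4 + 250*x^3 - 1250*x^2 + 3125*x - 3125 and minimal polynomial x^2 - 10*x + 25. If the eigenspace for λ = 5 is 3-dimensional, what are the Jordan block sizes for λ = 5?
Block sizes for λ = 5: [2, 2, 1]

Step 1 — from the characteristic polynomial, algebraic multiplicity of λ = 5 is 5. From dim ker(A − (5)·I) = 3, there are exactly 3 Jordan blocks for λ = 5.
Step 2 — from the minimal polynomial, the factor (x − 5)^2 tells us the largest block for λ = 5 has size 2.
Step 3 — with total size 5, 3 blocks, and largest block 2, the block sizes (in nonincreasing order) are [2, 2, 1].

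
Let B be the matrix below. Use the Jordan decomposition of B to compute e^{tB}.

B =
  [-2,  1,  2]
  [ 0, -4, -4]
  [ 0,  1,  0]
e^{tB} =
  [exp(-2*t), t*exp(-2*t), 2*t*exp(-2*t)]
  [0, -2*t*exp(-2*t) + exp(-2*t), -4*t*exp(-2*t)]
  [0, t*exp(-2*t), 2*t*exp(-2*t) + exp(-2*t)]

Strategy: write B = P · J · P⁻¹ where J is a Jordan canonical form, so e^{tB} = P · e^{tJ} · P⁻¹, and e^{tJ} can be computed block-by-block.

B has Jordan form
J =
  [-2,  1,  0]
  [ 0, -2,  0]
  [ 0,  0, -2]
(up to reordering of blocks).

Per-block formulas:
  For a 1×1 block at λ = -2: exp(t · [-2]) = [e^(-2t)].
  For a 2×2 Jordan block J_2(-2): exp(t · J_2(-2)) = e^(-2t)·(I + t·N), where N is the 2×2 nilpotent shift.

After assembling e^{tJ} and conjugating by P, we get:

e^{tB} =
  [exp(-2*t), t*exp(-2*t), 2*t*exp(-2*t)]
  [0, -2*t*exp(-2*t) + exp(-2*t), -4*t*exp(-2*t)]
  [0, t*exp(-2*t), 2*t*exp(-2*t) + exp(-2*t)]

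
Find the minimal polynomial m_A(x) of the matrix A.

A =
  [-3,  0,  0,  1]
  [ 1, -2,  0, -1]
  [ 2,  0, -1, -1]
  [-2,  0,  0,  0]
x^2 + 3*x + 2

The characteristic polynomial is χ_A(x) = (x + 1)^2*(x + 2)^2, so the eigenvalues are known. The minimal polynomial is
  m_A(x) = Π_λ (x − λ)^{k_λ}
where k_λ is the size of the *largest* Jordan block for λ (equivalently, the smallest k with (A − λI)^k v = 0 for every generalised eigenvector v of λ).

  λ = -2: largest Jordan block has size 1, contributing (x + 2)
  λ = -1: largest Jordan block has size 1, contributing (x + 1)

So m_A(x) = (x + 1)*(x + 2) = x^2 + 3*x + 2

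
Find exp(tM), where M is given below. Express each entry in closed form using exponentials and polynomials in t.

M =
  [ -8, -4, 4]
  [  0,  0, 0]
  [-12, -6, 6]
e^{tM} =
  [-3 + 4*exp(-2*t), -2 + 2*exp(-2*t), 2 - 2*exp(-2*t)]
  [0, 1, 0]
  [-6 + 6*exp(-2*t), -3 + 3*exp(-2*t), 4 - 3*exp(-2*t)]

Strategy: write M = P · J · P⁻¹ where J is a Jordan canonical form, so e^{tM} = P · e^{tJ} · P⁻¹, and e^{tJ} can be computed block-by-block.

M has Jordan form
J =
  [-2, 0, 0]
  [ 0, 0, 0]
  [ 0, 0, 0]
(up to reordering of blocks).

Per-block formulas:
  For a 1×1 block at λ = 0: exp(t · [0]) = [e^(0t)].
  For a 1×1 block at λ = -2: exp(t · [-2]) = [e^(-2t)].

After assembling e^{tJ} and conjugating by P, we get:

e^{tM} =
  [-3 + 4*exp(-2*t), -2 + 2*exp(-2*t), 2 - 2*exp(-2*t)]
  [0, 1, 0]
  [-6 + 6*exp(-2*t), -3 + 3*exp(-2*t), 4 - 3*exp(-2*t)]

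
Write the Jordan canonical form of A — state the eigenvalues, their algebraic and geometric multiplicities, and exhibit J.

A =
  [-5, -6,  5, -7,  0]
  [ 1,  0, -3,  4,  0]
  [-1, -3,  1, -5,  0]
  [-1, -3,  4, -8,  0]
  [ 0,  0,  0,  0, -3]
J_2(-3) ⊕ J_2(-3) ⊕ J_1(-3)

The characteristic polynomial is
  det(x·I − A) = x^5 + 15*x^4 + 90*x^3 + 270*x^2 + 405*x + 243 = (x + 3)^5

Eigenvalues and multiplicities (the geometric multiplicity of λ is n − rank(A − λI), which equals the number of Jordan blocks for λ):
  λ = -3: algebraic multiplicity = 5, geometric multiplicity = 3

Determining the block sizes for each eigenvalue:
  λ = -3: with am = 5 and gm = 3, the partition is not yet determined (e.g. several partitions of 5 into 3 parts exist). Let N = A − (-3)·I. Computing rank(N^1) = 2, rank(N^2) = 0; the number of blocks of size ≥ j is rank(N^{j−1}) − rank(N^j), giving [3, 2]. So we have 2 block(s) of size 2, 1 block(s) of size 1 → block sizes [2, 2, 1]

Assembling the blocks gives a Jordan form
J =
  [-3,  1,  0,  0,  0]
  [ 0, -3,  0,  0,  0]
  [ 0,  0, -3,  1,  0]
  [ 0,  0,  0, -3,  0]
  [ 0,  0,  0,  0, -3]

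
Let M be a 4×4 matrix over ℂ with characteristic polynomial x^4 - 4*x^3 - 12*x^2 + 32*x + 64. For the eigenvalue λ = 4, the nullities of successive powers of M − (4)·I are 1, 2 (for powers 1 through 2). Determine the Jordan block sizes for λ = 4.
Block sizes for λ = 4: [2]

From the dimensions of kernels of powers, the number of Jordan blocks of size at least j is d_j − d_{j−1} where d_j = dim ker(N^j) (with d_0 = 0). Computing the differences gives [1, 1].
The number of blocks of size exactly k is (#blocks of size ≥ k) − (#blocks of size ≥ k + 1), so the partition is: 1 block(s) of size 2.
In nonincreasing order the block sizes are [2].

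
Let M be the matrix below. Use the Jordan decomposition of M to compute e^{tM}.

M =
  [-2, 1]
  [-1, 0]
e^{tM} =
  [-t*exp(-t) + exp(-t), t*exp(-t)]
  [-t*exp(-t), t*exp(-t) + exp(-t)]

Strategy: write M = P · J · P⁻¹ where J is a Jordan canonical form, so e^{tM} = P · e^{tJ} · P⁻¹, and e^{tJ} can be computed block-by-block.

M has Jordan form
J =
  [-1,  1]
  [ 0, -1]
(up to reordering of blocks).

Per-block formulas:
  For a 2×2 Jordan block J_2(-1): exp(t · J_2(-1)) = e^(-1t)·(I + t·N), where N is the 2×2 nilpotent shift.

After assembling e^{tJ} and conjugating by P, we get:

e^{tM} =
  [-t*exp(-t) + exp(-t), t*exp(-t)]
  [-t*exp(-t), t*exp(-t) + exp(-t)]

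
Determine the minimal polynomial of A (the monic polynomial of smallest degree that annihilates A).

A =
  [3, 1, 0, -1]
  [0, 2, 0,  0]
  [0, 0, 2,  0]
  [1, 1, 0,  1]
x^2 - 4*x + 4

The characteristic polynomial is χ_A(x) = (x - 2)^4, so the eigenvalues are known. The minimal polynomial is
  m_A(x) = Π_λ (x − λ)^{k_λ}
where k_λ is the size of the *largest* Jordan block for λ (equivalently, the smallest k with (A − λI)^k v = 0 for every generalised eigenvector v of λ).

  λ = 2: largest Jordan block has size 2, contributing (x − 2)^2

So m_A(x) = (x - 2)^2 = x^2 - 4*x + 4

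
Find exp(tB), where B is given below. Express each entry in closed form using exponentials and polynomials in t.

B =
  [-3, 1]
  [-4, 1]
e^{tB} =
  [-2*t*exp(-t) + exp(-t), t*exp(-t)]
  [-4*t*exp(-t), 2*t*exp(-t) + exp(-t)]

Strategy: write B = P · J · P⁻¹ where J is a Jordan canonical form, so e^{tB} = P · e^{tJ} · P⁻¹, and e^{tJ} can be computed block-by-block.

B has Jordan form
J =
  [-1,  1]
  [ 0, -1]
(up to reordering of blocks).

Per-block formulas:
  For a 2×2 Jordan block J_2(-1): exp(t · J_2(-1)) = e^(-1t)·(I + t·N), where N is the 2×2 nilpotent shift.

After assembling e^{tJ} and conjugating by P, we get:

e^{tB} =
  [-2*t*exp(-t) + exp(-t), t*exp(-t)]
  [-4*t*exp(-t), 2*t*exp(-t) + exp(-t)]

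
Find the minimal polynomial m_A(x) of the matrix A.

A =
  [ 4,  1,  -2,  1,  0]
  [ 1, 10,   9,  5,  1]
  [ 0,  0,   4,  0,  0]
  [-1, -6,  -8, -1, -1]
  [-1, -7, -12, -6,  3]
x^3 - 12*x^2 + 48*x - 64

The characteristic polynomial is χ_A(x) = (x - 4)^5, so the eigenvalues are known. The minimal polynomial is
  m_A(x) = Π_λ (x − λ)^{k_λ}
where k_λ is the size of the *largest* Jordan block for λ (equivalently, the smallest k with (A − λI)^k v = 0 for every generalised eigenvector v of λ).

  λ = 4: largest Jordan block has size 3, contributing (x − 4)^3

So m_A(x) = (x - 4)^3 = x^3 - 12*x^2 + 48*x - 64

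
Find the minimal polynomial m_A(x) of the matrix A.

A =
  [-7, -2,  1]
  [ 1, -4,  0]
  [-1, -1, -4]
x^3 + 15*x^2 + 75*x + 125

The characteristic polynomial is χ_A(x) = (x + 5)^3, so the eigenvalues are known. The minimal polynomial is
  m_A(x) = Π_λ (x − λ)^{k_λ}
where k_λ is the size of the *largest* Jordan block for λ (equivalently, the smallest k with (A − λI)^k v = 0 for every generalised eigenvector v of λ).

  λ = -5: largest Jordan block has size 3, contributing (x + 5)^3

So m_A(x) = (x + 5)^3 = x^3 + 15*x^2 + 75*x + 125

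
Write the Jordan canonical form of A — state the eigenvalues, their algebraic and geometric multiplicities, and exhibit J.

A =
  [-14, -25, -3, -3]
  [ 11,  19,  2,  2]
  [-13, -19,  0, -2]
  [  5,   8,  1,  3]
J_3(2) ⊕ J_1(2)

The characteristic polynomial is
  det(x·I − A) = x^4 - 8*x^3 + 24*x^2 - 32*x + 16 = (x - 2)^4

Eigenvalues and multiplicities (the geometric multiplicity of λ is n − rank(A − λI), which equals the number of Jordan blocks for λ):
  λ = 2: algebraic multiplicity = 4, geometric multiplicity = 2

Determining the block sizes for each eigenvalue:
  λ = 2: with am = 4 and gm = 2, the partition is not yet determined (e.g. several partitions of 4 into 2 parts exist). Let N = A − (2)·I. Computing rank(N^1) = 2, rank(N^2) = 1, rank(N^3) = 0; the number of blocks of size ≥ j is rank(N^{j−1}) − rank(N^j), giving [2, 1, 1]. So we have 1 block(s) of size 3, 1 block(s) of size 1 → block sizes [3, 1]

Assembling the blocks gives a Jordan form
J =
  [2, 1, 0, 0]
  [0, 2, 1, 0]
  [0, 0, 2, 0]
  [0, 0, 0, 2]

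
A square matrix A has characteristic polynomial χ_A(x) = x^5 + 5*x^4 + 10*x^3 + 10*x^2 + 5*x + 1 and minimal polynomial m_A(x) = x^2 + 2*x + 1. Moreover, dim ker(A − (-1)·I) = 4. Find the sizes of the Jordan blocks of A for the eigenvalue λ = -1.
Block sizes for λ = -1: [2, 1, 1, 1]

Step 1 — from the characteristic polynomial, algebraic multiplicity of λ = -1 is 5. From dim ker(A − (-1)·I) = 4, there are exactly 4 Jordan blocks for λ = -1.
Step 2 — from the minimal polynomial, the factor (x + 1)^2 tells us the largest block for λ = -1 has size 2.
Step 3 — with total size 5, 4 blocks, and largest block 2, the block sizes (in nonincreasing order) are [2, 1, 1, 1].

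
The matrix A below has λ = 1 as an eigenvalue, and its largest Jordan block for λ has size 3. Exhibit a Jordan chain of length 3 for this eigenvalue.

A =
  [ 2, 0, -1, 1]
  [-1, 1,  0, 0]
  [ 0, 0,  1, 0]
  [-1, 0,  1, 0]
A Jordan chain for λ = 1 of length 3:
v_1 = (0, -1, 0, 0)ᵀ
v_2 = (1, -1, 0, -1)ᵀ
v_3 = (1, 0, 0, 0)ᵀ

Let N = A − (1)·I. We want v_3 with N^3 v_3 = 0 but N^2 v_3 ≠ 0; then v_{j-1} := N · v_j for j = 3, …, 2.

Pick v_3 = (1, 0, 0, 0)ᵀ.
Then v_2 = N · v_3 = (1, -1, 0, -1)ᵀ.
Then v_1 = N · v_2 = (0, -1, 0, 0)ᵀ.

Sanity check: (A − (1)·I) v_1 = (0, 0, 0, 0)ᵀ = 0. ✓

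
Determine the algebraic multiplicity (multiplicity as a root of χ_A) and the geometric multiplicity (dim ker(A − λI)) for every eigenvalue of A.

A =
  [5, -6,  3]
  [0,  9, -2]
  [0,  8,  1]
λ = 5: alg = 3, geom = 2

Step 1 — factor the characteristic polynomial to read off the algebraic multiplicities:
  χ_A(x) = (x - 5)^3

Step 2 — compute geometric multiplicities via the rank-nullity identity g(λ) = n − rank(A − λI):
  rank(A − (5)·I) = 1, so dim ker(A − (5)·I) = n − 1 = 2

Summary:
  λ = 5: algebraic multiplicity = 3, geometric multiplicity = 2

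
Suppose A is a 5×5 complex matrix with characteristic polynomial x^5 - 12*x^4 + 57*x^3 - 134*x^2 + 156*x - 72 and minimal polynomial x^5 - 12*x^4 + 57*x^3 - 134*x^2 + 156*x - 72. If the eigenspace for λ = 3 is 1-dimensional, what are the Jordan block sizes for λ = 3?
Block sizes for λ = 3: [2]

Step 1 — from the characteristic polynomial, algebraic multiplicity of λ = 3 is 2. From dim ker(A − (3)·I) = 1, there are exactly 1 Jordan blocks for λ = 3.
Step 2 — from the minimal polynomial, the factor (x − 3)^2 tells us the largest block for λ = 3 has size 2.
Step 3 — with total size 2, 1 blocks, and largest block 2, the block sizes (in nonincreasing order) are [2].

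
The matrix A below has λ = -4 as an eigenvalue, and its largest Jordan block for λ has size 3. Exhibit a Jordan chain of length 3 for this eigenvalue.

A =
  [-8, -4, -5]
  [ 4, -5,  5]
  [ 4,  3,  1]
A Jordan chain for λ = -4 of length 3:
v_1 = (-20, 0, 16)ᵀ
v_2 = (-4, 4, 4)ᵀ
v_3 = (1, 0, 0)ᵀ

Let N = A − (-4)·I. We want v_3 with N^3 v_3 = 0 but N^2 v_3 ≠ 0; then v_{j-1} := N · v_j for j = 3, …, 2.

Pick v_3 = (1, 0, 0)ᵀ.
Then v_2 = N · v_3 = (-4, 4, 4)ᵀ.
Then v_1 = N · v_2 = (-20, 0, 16)ᵀ.

Sanity check: (A − (-4)·I) v_1 = (0, 0, 0)ᵀ = 0. ✓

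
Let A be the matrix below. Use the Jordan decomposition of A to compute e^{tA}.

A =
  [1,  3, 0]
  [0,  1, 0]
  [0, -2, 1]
e^{tA} =
  [exp(t), 3*t*exp(t), 0]
  [0, exp(t), 0]
  [0, -2*t*exp(t), exp(t)]

Strategy: write A = P · J · P⁻¹ where J is a Jordan canonical form, so e^{tA} = P · e^{tJ} · P⁻¹, and e^{tJ} can be computed block-by-block.

A has Jordan form
J =
  [1, 1, 0]
  [0, 1, 0]
  [0, 0, 1]
(up to reordering of blocks).

Per-block formulas:
  For a 1×1 block at λ = 1: exp(t · [1]) = [e^(1t)].
  For a 2×2 Jordan block J_2(1): exp(t · J_2(1)) = e^(1t)·(I + t·N), where N is the 2×2 nilpotent shift.

After assembling e^{tJ} and conjugating by P, we get:

e^{tA} =
  [exp(t), 3*t*exp(t), 0]
  [0, exp(t), 0]
  [0, -2*t*exp(t), exp(t)]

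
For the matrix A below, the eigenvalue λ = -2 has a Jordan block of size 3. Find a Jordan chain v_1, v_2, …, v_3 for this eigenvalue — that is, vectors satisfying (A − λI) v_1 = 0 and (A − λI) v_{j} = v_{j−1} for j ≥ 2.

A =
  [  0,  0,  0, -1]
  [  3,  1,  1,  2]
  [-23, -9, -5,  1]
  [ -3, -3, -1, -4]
A Jordan chain for λ = -2 of length 3:
v_1 = (7, -14, -7, 14)ᵀ
v_2 = (2, 3, -23, -3)ᵀ
v_3 = (1, 0, 0, 0)ᵀ

Let N = A − (-2)·I. We want v_3 with N^3 v_3 = 0 but N^2 v_3 ≠ 0; then v_{j-1} := N · v_j for j = 3, …, 2.

Pick v_3 = (1, 0, 0, 0)ᵀ.
Then v_2 = N · v_3 = (2, 3, -23, -3)ᵀ.
Then v_1 = N · v_2 = (7, -14, -7, 14)ᵀ.

Sanity check: (A − (-2)·I) v_1 = (0, 0, 0, 0)ᵀ = 0. ✓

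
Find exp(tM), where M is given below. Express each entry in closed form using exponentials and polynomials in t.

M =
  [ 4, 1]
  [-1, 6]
e^{tM} =
  [-t*exp(5*t) + exp(5*t), t*exp(5*t)]
  [-t*exp(5*t), t*exp(5*t) + exp(5*t)]

Strategy: write M = P · J · P⁻¹ where J is a Jordan canonical form, so e^{tM} = P · e^{tJ} · P⁻¹, and e^{tJ} can be computed block-by-block.

M has Jordan form
J =
  [5, 1]
  [0, 5]
(up to reordering of blocks).

Per-block formulas:
  For a 2×2 Jordan block J_2(5): exp(t · J_2(5)) = e^(5t)·(I + t·N), where N is the 2×2 nilpotent shift.

After assembling e^{tJ} and conjugating by P, we get:

e^{tM} =
  [-t*exp(5*t) + exp(5*t), t*exp(5*t)]
  [-t*exp(5*t), t*exp(5*t) + exp(5*t)]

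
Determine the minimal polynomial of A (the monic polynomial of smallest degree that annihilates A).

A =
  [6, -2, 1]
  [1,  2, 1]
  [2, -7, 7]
x^3 - 15*x^2 + 75*x - 125

The characteristic polynomial is χ_A(x) = (x - 5)^3, so the eigenvalues are known. The minimal polynomial is
  m_A(x) = Π_λ (x − λ)^{k_λ}
where k_λ is the size of the *largest* Jordan block for λ (equivalently, the smallest k with (A − λI)^k v = 0 for every generalised eigenvector v of λ).

  λ = 5: largest Jordan block has size 3, contributing (x − 5)^3

So m_A(x) = (x - 5)^3 = x^3 - 15*x^2 + 75*x - 125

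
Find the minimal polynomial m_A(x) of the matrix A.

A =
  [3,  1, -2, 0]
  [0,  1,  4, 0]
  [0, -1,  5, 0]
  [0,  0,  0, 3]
x^2 - 6*x + 9

The characteristic polynomial is χ_A(x) = (x - 3)^4, so the eigenvalues are known. The minimal polynomial is
  m_A(x) = Π_λ (x − λ)^{k_λ}
where k_λ is the size of the *largest* Jordan block for λ (equivalently, the smallest k with (A − λI)^k v = 0 for every generalised eigenvector v of λ).

  λ = 3: largest Jordan block has size 2, contributing (x − 3)^2

So m_A(x) = (x - 3)^2 = x^2 - 6*x + 9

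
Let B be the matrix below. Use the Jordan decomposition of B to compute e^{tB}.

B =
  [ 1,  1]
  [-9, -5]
e^{tB} =
  [3*t*exp(-2*t) + exp(-2*t), t*exp(-2*t)]
  [-9*t*exp(-2*t), -3*t*exp(-2*t) + exp(-2*t)]

Strategy: write B = P · J · P⁻¹ where J is a Jordan canonical form, so e^{tB} = P · e^{tJ} · P⁻¹, and e^{tJ} can be computed block-by-block.

B has Jordan form
J =
  [-2,  1]
  [ 0, -2]
(up to reordering of blocks).

Per-block formulas:
  For a 2×2 Jordan block J_2(-2): exp(t · J_2(-2)) = e^(-2t)·(I + t·N), where N is the 2×2 nilpotent shift.

After assembling e^{tJ} and conjugating by P, we get:

e^{tB} =
  [3*t*exp(-2*t) + exp(-2*t), t*exp(-2*t)]
  [-9*t*exp(-2*t), -3*t*exp(-2*t) + exp(-2*t)]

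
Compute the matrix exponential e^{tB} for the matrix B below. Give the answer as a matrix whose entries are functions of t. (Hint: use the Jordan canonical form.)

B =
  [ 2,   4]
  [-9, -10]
e^{tB} =
  [6*t*exp(-4*t) + exp(-4*t), 4*t*exp(-4*t)]
  [-9*t*exp(-4*t), -6*t*exp(-4*t) + exp(-4*t)]

Strategy: write B = P · J · P⁻¹ where J is a Jordan canonical form, so e^{tB} = P · e^{tJ} · P⁻¹, and e^{tJ} can be computed block-by-block.

B has Jordan form
J =
  [-4,  1]
  [ 0, -4]
(up to reordering of blocks).

Per-block formulas:
  For a 2×2 Jordan block J_2(-4): exp(t · J_2(-4)) = e^(-4t)·(I + t·N), where N is the 2×2 nilpotent shift.

After assembling e^{tJ} and conjugating by P, we get:

e^{tB} =
  [6*t*exp(-4*t) + exp(-4*t), 4*t*exp(-4*t)]
  [-9*t*exp(-4*t), -6*t*exp(-4*t) + exp(-4*t)]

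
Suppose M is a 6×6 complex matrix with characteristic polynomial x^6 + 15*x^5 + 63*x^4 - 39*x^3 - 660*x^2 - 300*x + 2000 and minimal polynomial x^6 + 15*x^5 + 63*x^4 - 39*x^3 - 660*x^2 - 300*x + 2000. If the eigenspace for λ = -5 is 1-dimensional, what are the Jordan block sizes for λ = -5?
Block sizes for λ = -5: [3]

Step 1 — from the characteristic polynomial, algebraic multiplicity of λ = -5 is 3. From dim ker(M − (-5)·I) = 1, there are exactly 1 Jordan blocks for λ = -5.
Step 2 — from the minimal polynomial, the factor (x + 5)^3 tells us the largest block for λ = -5 has size 3.
Step 3 — with total size 3, 1 blocks, and largest block 3, the block sizes (in nonincreasing order) are [3].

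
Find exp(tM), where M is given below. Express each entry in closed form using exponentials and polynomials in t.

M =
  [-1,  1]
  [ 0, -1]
e^{tM} =
  [exp(-t), t*exp(-t)]
  [0, exp(-t)]

Strategy: write M = P · J · P⁻¹ where J is a Jordan canonical form, so e^{tM} = P · e^{tJ} · P⁻¹, and e^{tJ} can be computed block-by-block.

M has Jordan form
J =
  [-1,  1]
  [ 0, -1]
(up to reordering of blocks).

Per-block formulas:
  For a 2×2 Jordan block J_2(-1): exp(t · J_2(-1)) = e^(-1t)·(I + t·N), where N is the 2×2 nilpotent shift.

After assembling e^{tJ} and conjugating by P, we get:

e^{tM} =
  [exp(-t), t*exp(-t)]
  [0, exp(-t)]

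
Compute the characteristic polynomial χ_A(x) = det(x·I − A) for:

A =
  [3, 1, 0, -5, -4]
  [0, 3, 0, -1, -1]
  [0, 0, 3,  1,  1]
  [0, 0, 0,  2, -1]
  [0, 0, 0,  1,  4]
x^5 - 15*x^4 + 90*x^3 - 270*x^2 + 405*x - 243

Expanding det(x·I − A) (e.g. by cofactor expansion or by noting that A is similar to its Jordan form J, which has the same characteristic polynomial as A) gives
  χ_A(x) = x^5 - 15*x^4 + 90*x^3 - 270*x^2 + 405*x - 243
which factors as (x - 3)^5. The eigenvalues (with algebraic multiplicities) are λ = 3 with multiplicity 5.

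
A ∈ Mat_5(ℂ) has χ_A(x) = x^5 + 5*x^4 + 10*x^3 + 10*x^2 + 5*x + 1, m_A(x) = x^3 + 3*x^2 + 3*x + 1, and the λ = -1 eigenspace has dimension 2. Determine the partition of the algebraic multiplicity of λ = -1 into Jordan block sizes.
Block sizes for λ = -1: [3, 2]

Step 1 — from the characteristic polynomial, algebraic multiplicity of λ = -1 is 5. From dim ker(A − (-1)·I) = 2, there are exactly 2 Jordan blocks for λ = -1.
Step 2 — from the minimal polynomial, the factor (x + 1)^3 tells us the largest block for λ = -1 has size 3.
Step 3 — with total size 5, 2 blocks, and largest block 3, the block sizes (in nonincreasing order) are [3, 2].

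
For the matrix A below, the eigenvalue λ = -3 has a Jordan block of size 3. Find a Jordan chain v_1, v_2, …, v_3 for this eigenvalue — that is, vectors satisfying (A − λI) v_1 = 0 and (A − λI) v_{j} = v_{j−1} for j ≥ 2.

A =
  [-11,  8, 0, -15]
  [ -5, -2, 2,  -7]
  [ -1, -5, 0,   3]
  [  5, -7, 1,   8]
A Jordan chain for λ = -3 of length 3:
v_1 = (-2, -2, -4, 0)ᵀ
v_2 = (0, -4, -6, -2)ᵀ
v_3 = (1, 1, 0, 0)ᵀ

Let N = A − (-3)·I. We want v_3 with N^3 v_3 = 0 but N^2 v_3 ≠ 0; then v_{j-1} := N · v_j for j = 3, …, 2.

Pick v_3 = (1, 1, 0, 0)ᵀ.
Then v_2 = N · v_3 = (0, -4, -6, -2)ᵀ.
Then v_1 = N · v_2 = (-2, -2, -4, 0)ᵀ.

Sanity check: (A − (-3)·I) v_1 = (0, 0, 0, 0)ᵀ = 0. ✓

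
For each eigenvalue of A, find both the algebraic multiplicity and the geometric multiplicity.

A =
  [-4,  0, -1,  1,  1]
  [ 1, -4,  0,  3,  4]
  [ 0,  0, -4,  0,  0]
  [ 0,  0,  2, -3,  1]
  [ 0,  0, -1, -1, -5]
λ = -4: alg = 5, geom = 2

Step 1 — factor the characteristic polynomial to read off the algebraic multiplicities:
  χ_A(x) = (x + 4)^5

Step 2 — compute geometric multiplicities via the rank-nullity identity g(λ) = n − rank(A − λI):
  rank(A − (-4)·I) = 3, so dim ker(A − (-4)·I) = n − 3 = 2

Summary:
  λ = -4: algebraic multiplicity = 5, geometric multiplicity = 2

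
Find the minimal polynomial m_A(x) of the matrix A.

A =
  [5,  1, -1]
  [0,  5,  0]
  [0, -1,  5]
x^3 - 15*x^2 + 75*x - 125

The characteristic polynomial is χ_A(x) = (x - 5)^3, so the eigenvalues are known. The minimal polynomial is
  m_A(x) = Π_λ (x − λ)^{k_λ}
where k_λ is the size of the *largest* Jordan block for λ (equivalently, the smallest k with (A − λI)^k v = 0 for every generalised eigenvector v of λ).

  λ = 5: largest Jordan block has size 3, contributing (x − 5)^3

So m_A(x) = (x - 5)^3 = x^3 - 15*x^2 + 75*x - 125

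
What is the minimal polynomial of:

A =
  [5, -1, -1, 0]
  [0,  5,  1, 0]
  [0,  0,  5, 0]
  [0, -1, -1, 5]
x^3 - 15*x^2 + 75*x - 125

The characteristic polynomial is χ_A(x) = (x - 5)^4, so the eigenvalues are known. The minimal polynomial is
  m_A(x) = Π_λ (x − λ)^{k_λ}
where k_λ is the size of the *largest* Jordan block for λ (equivalently, the smallest k with (A − λI)^k v = 0 for every generalised eigenvector v of λ).

  λ = 5: largest Jordan block has size 3, contributing (x − 5)^3

So m_A(x) = (x - 5)^3 = x^3 - 15*x^2 + 75*x - 125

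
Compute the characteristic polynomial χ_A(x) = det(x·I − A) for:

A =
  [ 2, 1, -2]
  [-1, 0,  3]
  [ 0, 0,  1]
x^3 - 3*x^2 + 3*x - 1

Expanding det(x·I − A) (e.g. by cofactor expansion or by noting that A is similar to its Jordan form J, which has the same characteristic polynomial as A) gives
  χ_A(x) = x^3 - 3*x^2 + 3*x - 1
which factors as (x - 1)^3. The eigenvalues (with algebraic multiplicities) are λ = 1 with multiplicity 3.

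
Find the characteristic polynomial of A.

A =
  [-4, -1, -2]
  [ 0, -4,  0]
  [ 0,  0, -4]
x^3 + 12*x^2 + 48*x + 64

Expanding det(x·I − A) (e.g. by cofactor expansion or by noting that A is similar to its Jordan form J, which has the same characteristic polynomial as A) gives
  χ_A(x) = x^3 + 12*x^2 + 48*x + 64
which factors as (x + 4)^3. The eigenvalues (with algebraic multiplicities) are λ = -4 with multiplicity 3.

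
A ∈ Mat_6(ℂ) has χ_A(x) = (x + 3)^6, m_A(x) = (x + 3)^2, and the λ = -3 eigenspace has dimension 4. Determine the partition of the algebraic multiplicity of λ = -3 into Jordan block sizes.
Block sizes for λ = -3: [2, 2, 1, 1]

Step 1 — from the characteristic polynomial, algebraic multiplicity of λ = -3 is 6. From dim ker(A − (-3)·I) = 4, there are exactly 4 Jordan blocks for λ = -3.
Step 2 — from the minimal polynomial, the factor (x + 3)^2 tells us the largest block for λ = -3 has size 2.
Step 3 — with total size 6, 4 blocks, and largest block 2, the block sizes (in nonincreasing order) are [2, 2, 1, 1].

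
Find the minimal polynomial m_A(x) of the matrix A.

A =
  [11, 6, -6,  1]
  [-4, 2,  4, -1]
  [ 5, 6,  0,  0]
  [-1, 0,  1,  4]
x^4 - 17*x^3 + 105*x^2 - 275*x + 250

The characteristic polynomial is χ_A(x) = (x - 5)^3*(x - 2), so the eigenvalues are known. The minimal polynomial is
  m_A(x) = Π_λ (x − λ)^{k_λ}
where k_λ is the size of the *largest* Jordan block for λ (equivalently, the smallest k with (A − λI)^k v = 0 for every generalised eigenvector v of λ).

  λ = 2: largest Jordan block has size 1, contributing (x − 2)
  λ = 5: largest Jordan block has size 3, contributing (x − 5)^3

So m_A(x) = (x - 5)^3*(x - 2) = x^4 - 17*x^3 + 105*x^2 - 275*x + 250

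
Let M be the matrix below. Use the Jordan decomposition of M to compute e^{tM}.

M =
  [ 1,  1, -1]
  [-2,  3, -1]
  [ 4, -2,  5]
e^{tM} =
  [-t^2*exp(3*t) - 2*t*exp(3*t) + exp(3*t), t*exp(3*t), -t^2*exp(3*t)/2 - t*exp(3*t)]
  [-2*t*exp(3*t), exp(3*t), -t*exp(3*t)]
  [2*t^2*exp(3*t) + 4*t*exp(3*t), -2*t*exp(3*t), t^2*exp(3*t) + 2*t*exp(3*t) + exp(3*t)]

Strategy: write M = P · J · P⁻¹ where J is a Jordan canonical form, so e^{tM} = P · e^{tJ} · P⁻¹, and e^{tJ} can be computed block-by-block.

M has Jordan form
J =
  [3, 1, 0]
  [0, 3, 1]
  [0, 0, 3]
(up to reordering of blocks).

Per-block formulas:
  For a 3×3 Jordan block J_3(3): exp(t · J_3(3)) = e^(3t)·(I + t·N + (t^2/2)·N^2), where N is the 3×3 nilpotent shift.

After assembling e^{tJ} and conjugating by P, we get:

e^{tM} =
  [-t^2*exp(3*t) - 2*t*exp(3*t) + exp(3*t), t*exp(3*t), -t^2*exp(3*t)/2 - t*exp(3*t)]
  [-2*t*exp(3*t), exp(3*t), -t*exp(3*t)]
  [2*t^2*exp(3*t) + 4*t*exp(3*t), -2*t*exp(3*t), t^2*exp(3*t) + 2*t*exp(3*t) + exp(3*t)]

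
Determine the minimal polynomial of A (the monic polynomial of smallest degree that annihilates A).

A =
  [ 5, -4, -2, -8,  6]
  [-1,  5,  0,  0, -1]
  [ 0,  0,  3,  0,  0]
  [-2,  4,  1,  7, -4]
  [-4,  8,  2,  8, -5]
x^2 - 6*x + 9

The characteristic polynomial is χ_A(x) = (x - 3)^5, so the eigenvalues are known. The minimal polynomial is
  m_A(x) = Π_λ (x − λ)^{k_λ}
where k_λ is the size of the *largest* Jordan block for λ (equivalently, the smallest k with (A − λI)^k v = 0 for every generalised eigenvector v of λ).

  λ = 3: largest Jordan block has size 2, contributing (x − 3)^2

So m_A(x) = (x - 3)^2 = x^2 - 6*x + 9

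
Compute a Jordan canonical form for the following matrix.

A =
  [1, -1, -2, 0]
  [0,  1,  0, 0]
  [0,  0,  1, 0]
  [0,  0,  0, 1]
J_2(1) ⊕ J_1(1) ⊕ J_1(1)

The characteristic polynomial is
  det(x·I − A) = x^4 - 4*x^3 + 6*x^2 - 4*x + 1 = (x - 1)^4

Eigenvalues and multiplicities (the geometric multiplicity of λ is n − rank(A − λI), which equals the number of Jordan blocks for λ):
  λ = 1: algebraic multiplicity = 4, geometric multiplicity = 3

Determining the block sizes for each eigenvalue:
  λ = 1: 3 blocks summing to 4 forces exactly one block of size 2 and the rest size 1 → block sizes [2, 1, 1]

Assembling the blocks gives a Jordan form
J =
  [1, 1, 0, 0]
  [0, 1, 0, 0]
  [0, 0, 1, 0]
  [0, 0, 0, 1]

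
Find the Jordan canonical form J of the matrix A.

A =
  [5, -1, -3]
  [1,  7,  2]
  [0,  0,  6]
J_3(6)

The characteristic polynomial is
  det(x·I − A) = x^3 - 18*x^2 + 108*x - 216 = (x - 6)^3

Eigenvalues and multiplicities (the geometric multiplicity of λ is n − rank(A − λI), which equals the number of Jordan blocks for λ):
  λ = 6: algebraic multiplicity = 3, geometric multiplicity = 1

Determining the block sizes for each eigenvalue:
  λ = 6: one block (gm = 1), so the single block has size am = 3 → block sizes [3]

Assembling the blocks gives a Jordan form
J =
  [6, 1, 0]
  [0, 6, 1]
  [0, 0, 6]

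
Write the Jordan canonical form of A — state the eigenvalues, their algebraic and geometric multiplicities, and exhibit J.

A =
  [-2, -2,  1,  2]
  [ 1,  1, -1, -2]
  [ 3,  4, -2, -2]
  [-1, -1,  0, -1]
J_2(-1) ⊕ J_2(-1)

The characteristic polynomial is
  det(x·I − A) = x^4 + 4*x^3 + 6*x^2 + 4*x + 1 = (x + 1)^4

Eigenvalues and multiplicities (the geometric multiplicity of λ is n − rank(A − λI), which equals the number of Jordan blocks for λ):
  λ = -1: algebraic multiplicity = 4, geometric multiplicity = 2

Determining the block sizes for each eigenvalue:
  λ = -1: with am = 4 and gm = 2, the partition is not yet determined (e.g. several partitions of 4 into 2 parts exist). Let N = A − (-1)·I. Computing rank(N^1) = 2, rank(N^2) = 0; the number of blocks of size ≥ j is rank(N^{j−1}) − rank(N^j), giving [2, 2]. So we have 2 block(s) of size 2 → block sizes [2, 2]

Assembling the blocks gives a Jordan form
J =
  [-1,  1,  0,  0]
  [ 0, -1,  0,  0]
  [ 0,  0, -1,  1]
  [ 0,  0,  0, -1]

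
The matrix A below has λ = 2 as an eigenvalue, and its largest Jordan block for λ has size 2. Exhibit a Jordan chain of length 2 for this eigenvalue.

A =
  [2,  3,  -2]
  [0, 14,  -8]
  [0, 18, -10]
A Jordan chain for λ = 2 of length 2:
v_1 = (3, 12, 18)ᵀ
v_2 = (0, 1, 0)ᵀ

Let N = A − (2)·I. We want v_2 with N^2 v_2 = 0 but N^1 v_2 ≠ 0; then v_{j-1} := N · v_j for j = 2, …, 2.

Pick v_2 = (0, 1, 0)ᵀ.
Then v_1 = N · v_2 = (3, 12, 18)ᵀ.

Sanity check: (A − (2)·I) v_1 = (0, 0, 0)ᵀ = 0. ✓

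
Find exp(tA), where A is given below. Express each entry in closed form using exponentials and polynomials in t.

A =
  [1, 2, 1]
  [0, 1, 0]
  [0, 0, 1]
e^{tA} =
  [exp(t), 2*t*exp(t), t*exp(t)]
  [0, exp(t), 0]
  [0, 0, exp(t)]

Strategy: write A = P · J · P⁻¹ where J is a Jordan canonical form, so e^{tA} = P · e^{tJ} · P⁻¹, and e^{tJ} can be computed block-by-block.

A has Jordan form
J =
  [1, 1, 0]
  [0, 1, 0]
  [0, 0, 1]
(up to reordering of blocks).

Per-block formulas:
  For a 2×2 Jordan block J_2(1): exp(t · J_2(1)) = e^(1t)·(I + t·N), where N is the 2×2 nilpotent shift.
  For a 1×1 block at λ = 1: exp(t · [1]) = [e^(1t)].

After assembling e^{tJ} and conjugating by P, we get:

e^{tA} =
  [exp(t), 2*t*exp(t), t*exp(t)]
  [0, exp(t), 0]
  [0, 0, exp(t)]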